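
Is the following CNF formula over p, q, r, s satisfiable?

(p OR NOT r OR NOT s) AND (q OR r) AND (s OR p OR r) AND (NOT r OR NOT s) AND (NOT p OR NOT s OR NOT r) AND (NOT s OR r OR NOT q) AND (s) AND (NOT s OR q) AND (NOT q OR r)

Unsatisfiable

(s) alone gives s = true.
(NOT r) alone gives r = false.
(q) alone gives q = true.
Now (NOT q) is unsatisfied and unit — conflict.
No assignment satisfies every clause.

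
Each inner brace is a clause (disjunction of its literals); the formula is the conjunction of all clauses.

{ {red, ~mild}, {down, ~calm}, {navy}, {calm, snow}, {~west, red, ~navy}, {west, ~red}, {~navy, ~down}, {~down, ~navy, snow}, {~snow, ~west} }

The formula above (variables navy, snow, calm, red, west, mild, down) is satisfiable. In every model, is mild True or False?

Suppose mild = 1.
(red) alone gives red = 1.
(navy) alone gives navy = 1.
(west) alone gives west = 1.
(~down) alone gives down = 0.
(~calm) alone gives calm = 0.
(snow) alone gives snow = 1.
That conflicts with the unit clause (~snow).
So every satisfying assignment has mild = False.

False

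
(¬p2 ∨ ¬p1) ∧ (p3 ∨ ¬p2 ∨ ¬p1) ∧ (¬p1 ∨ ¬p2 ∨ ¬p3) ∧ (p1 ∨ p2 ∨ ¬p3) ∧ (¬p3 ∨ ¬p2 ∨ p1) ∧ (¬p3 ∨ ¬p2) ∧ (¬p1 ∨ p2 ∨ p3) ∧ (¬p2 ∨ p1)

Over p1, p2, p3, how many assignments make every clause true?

There are 2^3 = 8 truth assignments over (p1, p2, p3).
Check each against the 8 clauses (columns in the order p1, p2, p3):
  F F F  ✓ satisfies all
  F F T  ✗ fails (p1 ∨ p2 ∨ ¬p3)
  F T F  ✗ fails (¬p2 ∨ p1)
  F T T  ✗ fails (¬p3 ∨ ¬p2 ∨ p1)
  T F F  ✗ fails (¬p1 ∨ p2 ∨ p3)
  T F T  ✓ satisfies all
  T T F  ✗ fails (¬p2 ∨ ¬p1)
  T T T  ✗ fails (¬p2 ∨ ¬p1)
2 of the 8 rows are models.

2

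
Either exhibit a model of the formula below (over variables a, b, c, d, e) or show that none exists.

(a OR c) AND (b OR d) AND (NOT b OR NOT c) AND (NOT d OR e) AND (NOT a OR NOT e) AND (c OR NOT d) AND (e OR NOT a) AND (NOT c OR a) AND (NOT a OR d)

Suppose a = true.
(NOT e) alone gives e = false.
That conflicts with the unit clause (e).
Backtrack on a: now try a = false.
(c) alone gives c = true.
That conflicts with the unit clause (NOT c).
Both values of a lead to a conflict.

UNSATISFIABLE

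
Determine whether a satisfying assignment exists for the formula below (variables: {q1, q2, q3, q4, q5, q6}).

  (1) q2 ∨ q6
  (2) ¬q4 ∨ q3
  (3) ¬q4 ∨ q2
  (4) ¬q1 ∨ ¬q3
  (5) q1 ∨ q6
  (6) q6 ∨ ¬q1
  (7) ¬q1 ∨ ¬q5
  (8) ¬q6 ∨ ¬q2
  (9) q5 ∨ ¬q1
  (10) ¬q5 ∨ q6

Case q2 = False:
Unit clause (q6) forces q6 = True.
Unit clause (¬q4) forces q4 = False.
Case q1 = False:
No clause remains; q3, q5 are free.
A satisfying assignment: q1=False, q2=False, q3=True, q4=False, q5=False, q6=True.

Yes, satisfiable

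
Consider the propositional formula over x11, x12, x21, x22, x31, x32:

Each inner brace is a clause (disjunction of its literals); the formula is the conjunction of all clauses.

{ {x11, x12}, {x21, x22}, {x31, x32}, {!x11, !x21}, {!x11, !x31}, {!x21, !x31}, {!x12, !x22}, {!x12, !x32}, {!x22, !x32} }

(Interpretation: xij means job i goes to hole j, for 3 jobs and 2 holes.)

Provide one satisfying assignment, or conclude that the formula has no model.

Suppose x11 = true.
Unit clause (!x21) forces x21 = false.
Unit clause (x22) forces x22 = true.
Unit clause (!x31) forces x31 = false.
Unit clause (x32) forces x32 = true.
That conflicts with the unit clause (!x32).
That branch fails; take x11 = false instead.
Unit clause (x12) forces x12 = true.
Unit clause (!x22) forces x22 = false.
Unit clause (x21) forces x21 = true.
Unit clause (!x31) forces x31 = false.
Unit clause (x32) forces x32 = true.
That conflicts with the unit clause (!x32).
Either choice for x11 ends in contradiction.

UNSATISFIABLE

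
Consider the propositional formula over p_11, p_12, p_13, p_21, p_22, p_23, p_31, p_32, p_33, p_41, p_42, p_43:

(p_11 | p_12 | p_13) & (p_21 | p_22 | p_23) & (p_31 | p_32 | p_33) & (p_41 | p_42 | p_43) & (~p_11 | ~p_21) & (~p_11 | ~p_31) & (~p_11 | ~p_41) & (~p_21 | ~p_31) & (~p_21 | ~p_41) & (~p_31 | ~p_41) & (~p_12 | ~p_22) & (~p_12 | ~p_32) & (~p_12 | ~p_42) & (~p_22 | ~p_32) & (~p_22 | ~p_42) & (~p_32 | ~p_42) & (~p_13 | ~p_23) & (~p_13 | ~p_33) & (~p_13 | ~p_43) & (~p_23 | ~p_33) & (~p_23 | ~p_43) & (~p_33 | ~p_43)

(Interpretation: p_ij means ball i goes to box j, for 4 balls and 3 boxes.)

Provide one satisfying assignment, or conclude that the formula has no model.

UNSATISFIABLE

Case p_11 = 0:
Case p_12 = 1:
Unit clause (~p_22) forces p_22 = 0.
Unit clause (~p_32) forces p_32 = 0.
Unit clause (~p_42) forces p_42 = 0.
Case p_21 = 1:
Unit clause (~p_31) forces p_31 = 0.
Unit clause (p_33) forces p_33 = 1.
Unit clause (~p_41) forces p_41 = 0.
Unit clause (p_43) forces p_43 = 1.
That conflicts with the unit clause (~p_43).
Undo p_21 and try p_21 = 0.
Unit clause (p_23) forces p_23 = 1.
Unit clause (~p_13) forces p_13 = 0.
Unit clause (~p_33) forces p_33 = 0.
Unit clause (p_31) forces p_31 = 1.
Unit clause (~p_41) forces p_41 = 0.
Unit clause (p_43) forces p_43 = 1.
That conflicts with the unit clause (~p_43).
Either choice for p_21 ends in contradiction.
Undo p_12 and try p_12 = 0.
Unit clause (p_13) forces p_13 = 1.
Unit clause (~p_23) forces p_23 = 0.
Unit clause (~p_33) forces p_33 = 0.
Unit clause (~p_43) forces p_43 = 0.
Case p_21 = 1:
Unit clause (~p_31) forces p_31 = 0.
Unit clause (p_32) forces p_32 = 1.
Unit clause (~p_41) forces p_41 = 0.
Unit clause (p_42) forces p_42 = 1.
That conflicts with the unit clause (~p_42).
Undo p_21 and try p_21 = 0.
Unit clause (p_22) forces p_22 = 1.
Unit clause (~p_32) forces p_32 = 0.
Unit clause (p_31) forces p_31 = 1.
Unit clause (~p_41) forces p_41 = 0.
Unit clause (p_42) forces p_42 = 1.
That conflicts with the unit clause (~p_42).
Either choice for p_21 ends in contradiction.
Either choice for p_12 ends in contradiction.
Undo p_11 and try p_11 = 1.
Unit clause (~p_21) forces p_21 = 0.
Unit clause (~p_31) forces p_31 = 0.
Unit clause (~p_41) forces p_41 = 0.
Case p_22 = 1:
Unit clause (~p_12) forces p_12 = 0.
Unit clause (~p_32) forces p_32 = 0.
Unit clause (p_33) forces p_33 = 1.
Unit clause (~p_42) forces p_42 = 0.
Unit clause (p_43) forces p_43 = 1.
That conflicts with the unit clause (~p_43).
Undo p_22 and try p_22 = 0.
Unit clause (p_23) forces p_23 = 1.
Unit clause (~p_13) forces p_13 = 0.
Unit clause (~p_33) forces p_33 = 0.
Unit clause (p_32) forces p_32 = 1.
Unit clause (~p_12) forces p_12 = 0.
Unit clause (~p_42) forces p_42 = 0.
Unit clause (p_43) forces p_43 = 1.
That conflicts with the unit clause (~p_43).
Either choice for p_22 ends in contradiction.
Either choice for p_11 ends in contradiction.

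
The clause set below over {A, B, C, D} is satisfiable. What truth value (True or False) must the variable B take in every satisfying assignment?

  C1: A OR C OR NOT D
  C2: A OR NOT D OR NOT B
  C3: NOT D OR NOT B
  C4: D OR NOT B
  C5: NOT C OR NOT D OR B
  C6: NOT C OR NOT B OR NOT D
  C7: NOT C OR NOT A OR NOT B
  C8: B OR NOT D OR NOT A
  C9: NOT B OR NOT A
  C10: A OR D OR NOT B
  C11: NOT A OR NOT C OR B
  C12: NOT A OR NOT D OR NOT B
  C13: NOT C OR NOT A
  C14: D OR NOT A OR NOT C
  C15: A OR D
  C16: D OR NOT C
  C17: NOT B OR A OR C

Suppose B = true.
From the singleton clause (NOT D), D = false.
But (D) is also a unit clause — contradiction.
So every satisfying assignment has B = False.

False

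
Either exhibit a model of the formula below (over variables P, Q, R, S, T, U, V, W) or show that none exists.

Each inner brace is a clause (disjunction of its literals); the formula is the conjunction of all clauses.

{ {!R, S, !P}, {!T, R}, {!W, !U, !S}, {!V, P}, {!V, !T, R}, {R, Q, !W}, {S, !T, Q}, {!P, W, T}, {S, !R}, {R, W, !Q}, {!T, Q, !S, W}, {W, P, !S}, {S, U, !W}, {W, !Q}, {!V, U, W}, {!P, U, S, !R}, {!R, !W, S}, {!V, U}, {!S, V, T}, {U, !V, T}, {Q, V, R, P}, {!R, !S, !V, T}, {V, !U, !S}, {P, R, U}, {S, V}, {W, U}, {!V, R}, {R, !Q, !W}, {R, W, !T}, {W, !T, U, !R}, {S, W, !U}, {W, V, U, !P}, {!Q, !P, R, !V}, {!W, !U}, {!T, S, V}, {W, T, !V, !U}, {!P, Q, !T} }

P: false, Q: false, R: true, S: true, T: true, U: false, V: false, W: true

Branch on T: set T = true.
The clause (R) is unit, so R = true.
The clause (S) is unit, so S = true.
Branch on W: set W = true.
The clause (!U) is unit, so U = false.
The clause (!V) is unit, so V = false.
Branch on P: set P = false.
Every clause is now satisfied; Q is unconstrained.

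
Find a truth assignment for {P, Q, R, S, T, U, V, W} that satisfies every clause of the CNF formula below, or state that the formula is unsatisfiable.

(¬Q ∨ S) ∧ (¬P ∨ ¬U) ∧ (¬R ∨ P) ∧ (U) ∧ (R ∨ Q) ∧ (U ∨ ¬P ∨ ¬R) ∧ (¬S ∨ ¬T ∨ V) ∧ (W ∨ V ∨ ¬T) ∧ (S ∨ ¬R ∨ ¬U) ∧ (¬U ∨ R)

From the singleton clause (U), U = True.
From the singleton clause (¬P), P = False.
From the singleton clause (¬R), R = False.
But (R) is also a unit clause — contradiction.

UNSATISFIABLE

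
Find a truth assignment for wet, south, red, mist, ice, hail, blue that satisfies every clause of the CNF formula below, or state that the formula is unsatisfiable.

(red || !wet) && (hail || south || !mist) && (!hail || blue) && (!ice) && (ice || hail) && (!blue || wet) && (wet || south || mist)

wet: true; south: false; red: true; mist: true; ice: false; hail: true; blue: true

The clause (!ice) is unit, so ice = false.
The clause (hail) is unit, so hail = true.
The clause (blue) is unit, so blue = true.
The clause (wet) is unit, so wet = true.
The clause (red) is unit, so red = true.
All clauses hold; south, mist can take either value.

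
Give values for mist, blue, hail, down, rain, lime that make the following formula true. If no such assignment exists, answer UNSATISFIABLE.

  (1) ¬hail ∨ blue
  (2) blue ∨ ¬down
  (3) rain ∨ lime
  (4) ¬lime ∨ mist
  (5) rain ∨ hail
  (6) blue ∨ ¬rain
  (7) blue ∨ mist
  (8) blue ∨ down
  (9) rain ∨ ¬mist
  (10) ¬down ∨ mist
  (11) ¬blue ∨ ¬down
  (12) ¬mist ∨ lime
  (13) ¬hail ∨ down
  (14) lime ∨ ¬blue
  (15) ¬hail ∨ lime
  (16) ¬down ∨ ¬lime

Try hail = False.
From the singleton clause (rain), rain = True.
From the singleton clause (blue), blue = True.
From the singleton clause (¬down), down = False.
From the singleton clause (lime), lime = True.
From the singleton clause (mist), mist = True.
This assignment satisfies each clause.

mist: True,  blue: True,  hail: False,  down: False,  rain: True,  lime: True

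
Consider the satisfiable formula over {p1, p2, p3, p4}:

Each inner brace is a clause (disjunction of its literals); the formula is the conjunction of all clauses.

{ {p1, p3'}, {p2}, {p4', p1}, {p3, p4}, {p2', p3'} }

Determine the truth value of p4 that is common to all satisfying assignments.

True

Suppose p4 = 0.
Unit clause (p2) forces p2 = 1.
Unit clause (p3) forces p3 = 1.
That conflicts with the unit clause (p3').
So every satisfying assignment has p4 = True.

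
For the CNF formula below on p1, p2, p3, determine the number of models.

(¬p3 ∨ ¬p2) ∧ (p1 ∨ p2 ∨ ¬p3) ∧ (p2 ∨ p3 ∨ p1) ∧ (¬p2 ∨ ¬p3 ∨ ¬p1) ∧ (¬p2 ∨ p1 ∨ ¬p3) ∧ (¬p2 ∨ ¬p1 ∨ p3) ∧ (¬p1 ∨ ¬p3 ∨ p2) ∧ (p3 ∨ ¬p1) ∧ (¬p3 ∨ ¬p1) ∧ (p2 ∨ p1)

1

There are 2^3 = 8 truth assignments over (p1, p2, p3).
Split on p1. With p1 = True, the clauses containing p1 are satisfied and ¬p1 drops from the rest; 0 of the 2^2 = 4 assignments to the other variables satisfy what remains.
With p1 = False, by the same count on the reduced clause set, 1 assignment works.
(One model: p1=F, p2=T, p3=F.)
Total: 0 + 1 = 1.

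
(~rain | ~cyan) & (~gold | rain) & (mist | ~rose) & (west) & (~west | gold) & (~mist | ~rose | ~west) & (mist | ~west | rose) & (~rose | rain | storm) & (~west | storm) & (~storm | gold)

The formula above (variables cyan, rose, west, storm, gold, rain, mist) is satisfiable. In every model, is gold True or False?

True

Suppose gold = 0.
From the singleton clause (west), west = 1.
But (~west) is also a unit clause — contradiction.
So every satisfying assignment has gold = True.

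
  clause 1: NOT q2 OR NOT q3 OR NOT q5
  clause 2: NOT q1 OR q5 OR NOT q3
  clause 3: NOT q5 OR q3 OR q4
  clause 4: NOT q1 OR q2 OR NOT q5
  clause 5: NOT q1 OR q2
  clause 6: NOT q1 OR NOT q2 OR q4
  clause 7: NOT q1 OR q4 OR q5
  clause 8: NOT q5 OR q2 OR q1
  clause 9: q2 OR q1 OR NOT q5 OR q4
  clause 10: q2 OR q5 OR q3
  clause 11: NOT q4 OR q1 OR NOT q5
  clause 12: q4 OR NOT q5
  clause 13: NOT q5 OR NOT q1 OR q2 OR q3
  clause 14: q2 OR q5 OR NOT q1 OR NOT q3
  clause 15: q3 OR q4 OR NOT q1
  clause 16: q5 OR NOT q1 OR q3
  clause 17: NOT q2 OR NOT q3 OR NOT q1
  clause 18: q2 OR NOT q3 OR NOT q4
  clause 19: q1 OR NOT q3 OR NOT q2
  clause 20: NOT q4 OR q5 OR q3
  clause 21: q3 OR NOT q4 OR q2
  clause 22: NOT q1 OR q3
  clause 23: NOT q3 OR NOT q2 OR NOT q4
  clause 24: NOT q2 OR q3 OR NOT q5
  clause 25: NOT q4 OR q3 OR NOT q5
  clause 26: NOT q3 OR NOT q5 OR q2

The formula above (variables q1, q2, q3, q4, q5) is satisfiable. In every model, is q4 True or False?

False

Suppose q4 = true.
Branch on q1: set q1 = false.
The clause (NOT q5) is unit, so q5 = false.
The clause (q3) is unit, so q3 = true.
The clause (q2) is unit, so q2 = true.
But (NOT q2) is also a unit clause — contradiction.
So q1 must be the other value — set q1 = true.
The clause (q2) is unit, so q2 = true.
The clause (NOT q3) is unit, so q3 = false.
But (q3) is also a unit clause — contradiction.
Both values of q1 lead to a conflict.
So every satisfying assignment has q4 = False.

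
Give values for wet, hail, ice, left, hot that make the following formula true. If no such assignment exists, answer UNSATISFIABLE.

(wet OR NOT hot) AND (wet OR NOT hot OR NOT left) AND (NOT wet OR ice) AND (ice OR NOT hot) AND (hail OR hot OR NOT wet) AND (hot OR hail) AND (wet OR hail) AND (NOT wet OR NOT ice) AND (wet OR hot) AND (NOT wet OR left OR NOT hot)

UNSATISFIABLE

Try wet = true.
(ice) alone gives ice = true.
But (NOT ice) is also a unit clause — contradiction.
That branch fails; take wet = false instead.
(NOT hot) alone gives hot = false.
But (hot) is also a unit clause — contradiction.
Neither wet = true nor wet = false works.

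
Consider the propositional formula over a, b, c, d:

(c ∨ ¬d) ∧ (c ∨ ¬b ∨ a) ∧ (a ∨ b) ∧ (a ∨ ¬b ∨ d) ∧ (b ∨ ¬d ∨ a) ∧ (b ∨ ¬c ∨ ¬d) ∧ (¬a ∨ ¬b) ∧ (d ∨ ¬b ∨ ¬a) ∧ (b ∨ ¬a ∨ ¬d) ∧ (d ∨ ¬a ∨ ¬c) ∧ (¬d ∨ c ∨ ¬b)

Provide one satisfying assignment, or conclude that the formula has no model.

a ↦ True, b ↦ False, c ↦ False, d ↦ False

Case c = False:
Unit clause (¬d) forces d = False.
Case b = False:
Unit clause (a) forces a = True.
All clauses are satisfied.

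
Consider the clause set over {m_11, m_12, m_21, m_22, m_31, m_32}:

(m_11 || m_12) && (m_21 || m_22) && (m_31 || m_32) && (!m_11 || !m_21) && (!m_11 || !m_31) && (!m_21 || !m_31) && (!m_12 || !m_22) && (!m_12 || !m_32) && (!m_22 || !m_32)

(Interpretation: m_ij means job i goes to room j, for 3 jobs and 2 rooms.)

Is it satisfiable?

No, unsatisfiable

Branch on m_11: set m_11 = true.
From the singleton clause (!m_21), m_21 = false.
From the singleton clause (m_22), m_22 = true.
From the singleton clause (!m_31), m_31 = false.
From the singleton clause (m_32), m_32 = true.
That conflicts with the unit clause (!m_32).
Backtrack on m_11: now try m_11 = false.
From the singleton clause (m_12), m_12 = true.
From the singleton clause (!m_22), m_22 = false.
From the singleton clause (m_21), m_21 = true.
From the singleton clause (!m_31), m_31 = false.
From the singleton clause (m_32), m_32 = true.
That conflicts with the unit clause (!m_32).
Either choice for m_11 ends in contradiction.
No assignment satisfies every clause.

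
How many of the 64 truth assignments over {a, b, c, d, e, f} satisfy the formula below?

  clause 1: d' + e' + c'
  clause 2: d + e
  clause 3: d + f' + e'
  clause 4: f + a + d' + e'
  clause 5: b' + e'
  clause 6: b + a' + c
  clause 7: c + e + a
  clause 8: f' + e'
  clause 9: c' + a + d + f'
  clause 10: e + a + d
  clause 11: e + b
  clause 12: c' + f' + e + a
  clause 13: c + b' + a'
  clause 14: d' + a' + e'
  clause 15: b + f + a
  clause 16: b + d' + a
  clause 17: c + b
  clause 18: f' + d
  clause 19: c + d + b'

There are 2^6 = 64 truth assignments over (a, b, c, d, e, f).
Split on b. With b = 1, the clauses containing b are satisfied and b' drops from the rest; 3 of the 2^5 = 32 assignments to the other variables satisfy what remains.
With b = 0, by the same count on the reduced clause set, 1 assignment works.
(One model: a=F, b=T, c=T, d=T, e=F, f=F.)
Total: 3 + 1 = 4.

4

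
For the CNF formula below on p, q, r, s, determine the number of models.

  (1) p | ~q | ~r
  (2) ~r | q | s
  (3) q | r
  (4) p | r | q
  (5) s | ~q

There are 2^4 = 16 truth assignments over (p, q, r, s).
Check each against the 5 clauses (columns in the order p, q, r, s):
  F F F F  ✗ fails (q | r)
  F F F T  ✗ fails (q | r)
  F F T F  ✗ fails (~r | q | s)
  F F T T  ✓ satisfies all
  F T F F  ✗ fails (s | ~q)
  F T F T  ✓ satisfies all
  F T T F  ✗ fails (p | ~q | ~r)
  F T T T  ✗ fails (p | ~q | ~r)
  T F F F  ✗ fails (q | r)
  T F F T  ✗ fails (q | r)
  T F T F  ✗ fails (~r | q | s)
  T F T T  ✓ satisfies all
  T T F F  ✗ fails (s | ~q)
  T T F T  ✓ satisfies all
  T T T F  ✗ fails (s | ~q)
  T T T T  ✓ satisfies all
5 of the 16 rows are models.

5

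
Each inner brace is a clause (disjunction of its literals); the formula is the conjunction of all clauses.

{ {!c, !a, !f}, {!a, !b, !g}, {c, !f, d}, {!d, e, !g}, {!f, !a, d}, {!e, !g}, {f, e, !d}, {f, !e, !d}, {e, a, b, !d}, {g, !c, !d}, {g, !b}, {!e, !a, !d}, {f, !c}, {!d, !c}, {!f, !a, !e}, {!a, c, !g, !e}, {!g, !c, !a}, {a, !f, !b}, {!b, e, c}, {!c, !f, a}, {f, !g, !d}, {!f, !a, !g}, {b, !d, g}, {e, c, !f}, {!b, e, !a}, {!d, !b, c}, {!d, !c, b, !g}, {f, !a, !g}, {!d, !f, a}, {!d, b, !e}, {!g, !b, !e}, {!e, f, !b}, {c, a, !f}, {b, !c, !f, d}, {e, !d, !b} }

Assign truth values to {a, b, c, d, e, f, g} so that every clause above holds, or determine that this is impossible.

a=false; b=false; c=false; d=false; e=false; f=false; g=true

Suppose e = false.
Suppose d = false.
Suppose c = false.
From the singleton clause (!f), f = false.
From the singleton clause (!b), b = false.
Suppose a = false.
All clauses hold; g can take either value.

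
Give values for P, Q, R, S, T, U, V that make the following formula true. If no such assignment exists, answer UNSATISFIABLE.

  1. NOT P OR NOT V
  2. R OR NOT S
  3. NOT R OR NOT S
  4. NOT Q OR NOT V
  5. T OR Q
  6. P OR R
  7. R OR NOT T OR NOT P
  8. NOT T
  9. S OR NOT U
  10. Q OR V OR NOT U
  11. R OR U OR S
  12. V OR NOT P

P: false, Q: true, R: true, S: false, T: false, U: false, V: false

The clause (NOT T) is unit, so T = false.
The clause (Q) is unit, so Q = true.
The clause (NOT V) is unit, so V = false.
The clause (NOT P) is unit, so P = false.
The clause (R) is unit, so R = true.
The clause (NOT S) is unit, so S = false.
The clause (NOT U) is unit, so U = false.
This assignment satisfies each clause.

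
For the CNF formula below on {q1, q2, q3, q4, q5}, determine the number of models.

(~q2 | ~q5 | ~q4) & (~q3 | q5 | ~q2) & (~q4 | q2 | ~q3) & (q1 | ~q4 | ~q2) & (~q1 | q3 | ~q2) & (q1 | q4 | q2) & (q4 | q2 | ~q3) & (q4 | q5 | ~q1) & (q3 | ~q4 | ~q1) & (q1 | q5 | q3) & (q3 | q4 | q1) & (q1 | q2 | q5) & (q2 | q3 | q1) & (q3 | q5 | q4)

3

There are 2^5 = 32 truth assignments over (q1, q2, q3, q4, q5).
Split on q4. With q4 = 1, the clauses containing q4 are satisfied and ~q4 drops from the rest; 0 of the 2^4 = 16 assignments to the other variables satisfy what remains.
With q4 = 0, by the same count on the reduced clause set, 3 assignments work.
Total: 0 + 3 = 3.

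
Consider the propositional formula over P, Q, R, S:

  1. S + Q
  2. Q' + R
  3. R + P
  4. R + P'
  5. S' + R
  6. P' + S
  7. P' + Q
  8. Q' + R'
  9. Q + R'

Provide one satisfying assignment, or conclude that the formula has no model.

Case S = 1:
(R) alone gives R = 1.
(Q') alone gives Q = 0.
That conflicts with the unit clause (Q).
Undo S and try S = 0.
(Q) alone gives Q = 1.
(R) alone gives R = 1.
That conflicts with the unit clause (R').
Both values of S lead to a conflict.

UNSATISFIABLE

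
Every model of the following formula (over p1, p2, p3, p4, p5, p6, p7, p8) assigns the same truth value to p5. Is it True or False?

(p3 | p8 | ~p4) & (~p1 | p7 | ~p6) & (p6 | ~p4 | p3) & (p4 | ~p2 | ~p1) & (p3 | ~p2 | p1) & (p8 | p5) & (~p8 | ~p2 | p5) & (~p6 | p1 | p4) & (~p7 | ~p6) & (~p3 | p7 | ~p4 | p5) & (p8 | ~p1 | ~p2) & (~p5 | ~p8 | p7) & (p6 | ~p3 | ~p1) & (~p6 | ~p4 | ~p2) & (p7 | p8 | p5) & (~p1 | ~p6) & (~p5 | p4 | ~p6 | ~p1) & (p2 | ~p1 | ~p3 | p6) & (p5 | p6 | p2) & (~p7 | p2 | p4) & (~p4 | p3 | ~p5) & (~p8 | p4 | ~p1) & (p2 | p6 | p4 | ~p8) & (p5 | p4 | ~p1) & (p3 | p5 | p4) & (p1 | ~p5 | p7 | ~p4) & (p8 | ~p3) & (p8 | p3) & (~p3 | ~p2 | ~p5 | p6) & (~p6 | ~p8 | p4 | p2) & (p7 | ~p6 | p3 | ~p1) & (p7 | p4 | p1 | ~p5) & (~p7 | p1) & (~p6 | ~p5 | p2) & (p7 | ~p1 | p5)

Suppose p5 = 1.
Suppose p7 = 0.
The clause (~p8) is unit, so p8 = 0.
The clause (~p3) is unit, so p3 = 0.
But (p3) is also a unit clause — contradiction.
Undo p7 and try p7 = 1.
The clause (~p6) is unit, so p6 = 0.
The clause (p1) is unit, so p1 = 1.
The clause (~p3) is unit, so p3 = 0.
The clause (~p4) is unit, so p4 = 0.
The clause (~p2) is unit, so p2 = 0.
But (p2) is also a unit clause — contradiction.
Either choice for p7 ends in contradiction.
So every satisfying assignment has p5 = False.

False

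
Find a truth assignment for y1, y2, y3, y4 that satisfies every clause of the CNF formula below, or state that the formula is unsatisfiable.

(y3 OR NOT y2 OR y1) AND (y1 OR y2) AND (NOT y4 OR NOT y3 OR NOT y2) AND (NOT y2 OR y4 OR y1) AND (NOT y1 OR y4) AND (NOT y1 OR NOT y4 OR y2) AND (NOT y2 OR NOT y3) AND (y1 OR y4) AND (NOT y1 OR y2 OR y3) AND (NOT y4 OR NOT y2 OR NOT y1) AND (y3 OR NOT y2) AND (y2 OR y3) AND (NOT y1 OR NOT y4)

UNSATISFIABLE

Try y1 = true.
Unit clause (y4) forces y4 = true.
That conflicts with the unit clause (NOT y4).
That branch fails; take y1 = false instead.
Unit clause (y2) forces y2 = true.
Unit clause (y3) forces y3 = true.
That conflicts with the unit clause (NOT y3).
Neither y1 = true nor y1 = false works.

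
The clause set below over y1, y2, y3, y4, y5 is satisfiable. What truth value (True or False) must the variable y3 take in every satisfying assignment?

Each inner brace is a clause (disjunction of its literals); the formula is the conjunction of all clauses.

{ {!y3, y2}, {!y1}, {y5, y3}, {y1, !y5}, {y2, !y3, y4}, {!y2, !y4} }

Suppose y3 = false.
The clause (!y1) is unit, so y1 = false.
The clause (y5) is unit, so y5 = true.
That conflicts with the unit clause (!y5).
So every satisfying assignment has y3 = True.

True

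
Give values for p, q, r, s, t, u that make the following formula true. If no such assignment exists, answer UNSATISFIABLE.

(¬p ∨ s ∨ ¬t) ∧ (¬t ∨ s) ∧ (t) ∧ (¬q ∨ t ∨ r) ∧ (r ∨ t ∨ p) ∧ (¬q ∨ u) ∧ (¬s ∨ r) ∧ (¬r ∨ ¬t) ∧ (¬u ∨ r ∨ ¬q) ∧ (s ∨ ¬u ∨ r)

UNSATISFIABLE

(t) alone gives t = True.
(s) alone gives s = True.
(r) alone gives r = True.
Now (¬r) is unsatisfied and unit — conflict.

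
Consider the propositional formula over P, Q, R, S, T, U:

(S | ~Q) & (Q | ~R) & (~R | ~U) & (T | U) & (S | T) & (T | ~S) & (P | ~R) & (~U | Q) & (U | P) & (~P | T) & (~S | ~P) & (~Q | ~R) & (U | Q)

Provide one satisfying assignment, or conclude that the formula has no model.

P ↦ 0, Q ↦ 1, R ↦ 0, S ↦ 1, T ↦ 1, U ↦ 1

Try S = 1.
From the singleton clause (T), T = 1.
From the singleton clause (~P), P = 0.
From the singleton clause (~R), R = 0.
From the singleton clause (U), U = 1.
From the singleton clause (Q), Q = 1.
Every clause now holds.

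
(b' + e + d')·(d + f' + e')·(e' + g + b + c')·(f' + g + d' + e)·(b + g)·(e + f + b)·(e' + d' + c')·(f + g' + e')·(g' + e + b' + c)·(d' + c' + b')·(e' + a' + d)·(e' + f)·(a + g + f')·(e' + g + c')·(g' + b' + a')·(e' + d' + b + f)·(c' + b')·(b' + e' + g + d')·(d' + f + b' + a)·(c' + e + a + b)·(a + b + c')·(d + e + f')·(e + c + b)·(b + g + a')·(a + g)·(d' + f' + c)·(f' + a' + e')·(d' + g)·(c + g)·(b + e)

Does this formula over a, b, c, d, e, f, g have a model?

Unsatisfiable

Case b = 1:
From the singleton clause (c'), c = 0.
From the singleton clause (g), g = 1.
From the singleton clause (e), e = 1.
From the singleton clause (f), f = 1.
From the singleton clause (d), d = 1.
Now (d') is unsatisfied and unit — conflict.
So b must be the other value — set b = 0.
From the singleton clause (g), g = 1.
From the singleton clause (e), e = 1.
From the singleton clause (f), f = 1.
From the singleton clause (d), d = 1.
From the singleton clause (c'), c = 0.
Now (c) is unsatisfied and unit — conflict.
Either choice for b ends in contradiction.
No assignment satisfies every clause.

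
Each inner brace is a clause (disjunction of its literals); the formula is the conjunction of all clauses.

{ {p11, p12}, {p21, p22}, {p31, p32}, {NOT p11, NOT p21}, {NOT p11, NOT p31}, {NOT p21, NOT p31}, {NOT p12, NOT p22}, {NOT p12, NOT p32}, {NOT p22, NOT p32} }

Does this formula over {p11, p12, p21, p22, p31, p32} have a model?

Try p11 = true.
From the singleton clause (NOT p21), p21 = false.
From the singleton clause (p22), p22 = true.
From the singleton clause (NOT p31), p31 = false.
From the singleton clause (p32), p32 = true.
Now (NOT p32) is unsatisfied and unit — conflict.
Undo p11 and try p11 = false.
From the singleton clause (p12), p12 = true.
From the singleton clause (NOT p22), p22 = false.
From the singleton clause (p21), p21 = true.
From the singleton clause (NOT p31), p31 = false.
From the singleton clause (p32), p32 = true.
Now (NOT p32) is unsatisfied and unit — conflict.
Both values of p11 lead to a conflict.
No assignment satisfies every clause.

Unsatisfiable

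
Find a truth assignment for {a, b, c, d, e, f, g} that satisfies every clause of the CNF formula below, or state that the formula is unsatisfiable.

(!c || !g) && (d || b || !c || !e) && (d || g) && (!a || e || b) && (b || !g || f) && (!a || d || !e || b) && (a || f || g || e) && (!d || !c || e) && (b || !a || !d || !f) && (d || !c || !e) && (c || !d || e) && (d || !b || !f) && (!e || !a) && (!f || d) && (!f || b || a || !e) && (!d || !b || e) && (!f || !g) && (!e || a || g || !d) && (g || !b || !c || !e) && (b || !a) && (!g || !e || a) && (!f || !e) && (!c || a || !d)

Suppose c = false.
Suppose d = false.
Unit clause (g) forces g = true.
Unit clause (!f) forces f = false.
Unit clause (b) forces b = true.
Suppose e = false.
All clauses hold; a can take either value.

a: true; b: true; c: false; d: false; e: false; f: false; g: true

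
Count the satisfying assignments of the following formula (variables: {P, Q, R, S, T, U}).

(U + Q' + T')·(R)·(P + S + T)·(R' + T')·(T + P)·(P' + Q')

4

There are 2^6 = 64 truth assignments over (P, Q, R, S, T, U).
Split on U. With U = 1, the clauses containing U are satisfied and U' drops from the rest; 2 of the 2^5 = 32 assignments to the other variables satisfy what remains.
With U = 0, by the same count on the reduced clause set, 2 assignments work.
Total: 2 + 2 = 4.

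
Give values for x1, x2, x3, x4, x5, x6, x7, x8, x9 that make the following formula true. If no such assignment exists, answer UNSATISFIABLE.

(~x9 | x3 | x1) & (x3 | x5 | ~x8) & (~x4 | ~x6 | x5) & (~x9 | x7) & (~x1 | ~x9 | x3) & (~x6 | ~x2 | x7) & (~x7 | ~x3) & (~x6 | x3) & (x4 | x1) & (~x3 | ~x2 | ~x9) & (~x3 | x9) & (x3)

UNSATISFIABLE

(x3) alone gives x3 = 1.
(~x7) alone gives x7 = 0.
(~x9) alone gives x9 = 0.
But (x9) is also a unit clause — contradiction.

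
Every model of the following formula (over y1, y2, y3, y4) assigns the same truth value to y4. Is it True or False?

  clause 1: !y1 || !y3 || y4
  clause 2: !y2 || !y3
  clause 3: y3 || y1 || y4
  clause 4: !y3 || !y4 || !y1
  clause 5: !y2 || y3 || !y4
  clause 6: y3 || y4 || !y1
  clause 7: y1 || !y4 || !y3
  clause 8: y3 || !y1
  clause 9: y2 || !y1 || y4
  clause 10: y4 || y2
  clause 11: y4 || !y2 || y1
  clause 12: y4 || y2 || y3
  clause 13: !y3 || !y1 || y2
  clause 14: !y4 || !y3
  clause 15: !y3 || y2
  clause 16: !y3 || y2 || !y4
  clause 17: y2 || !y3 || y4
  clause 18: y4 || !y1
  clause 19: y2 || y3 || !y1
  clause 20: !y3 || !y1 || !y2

Suppose y4 = false.
From the singleton clause (y2), y2 = true.
From the singleton clause (!y3), y3 = false.
From the singleton clause (y1), y1 = true.
But (!y1) is also a unit clause — contradiction.
So every satisfying assignment has y4 = True.

True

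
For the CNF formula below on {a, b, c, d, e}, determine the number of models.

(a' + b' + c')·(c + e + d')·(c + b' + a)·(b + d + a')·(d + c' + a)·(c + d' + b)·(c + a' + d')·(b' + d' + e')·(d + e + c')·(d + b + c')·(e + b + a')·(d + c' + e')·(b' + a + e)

7

There are 2^5 = 32 truth assignments over (a, b, c, d, e).
Split on e. With e = 1, the clauses containing e are satisfied and e' drops from the rest; 4 of the 2^4 = 16 assignments to the other variables satisfy what remains.
With e = 0, by the same count on the reduced clause set, 3 assignments work.
Total: 4 + 3 = 7.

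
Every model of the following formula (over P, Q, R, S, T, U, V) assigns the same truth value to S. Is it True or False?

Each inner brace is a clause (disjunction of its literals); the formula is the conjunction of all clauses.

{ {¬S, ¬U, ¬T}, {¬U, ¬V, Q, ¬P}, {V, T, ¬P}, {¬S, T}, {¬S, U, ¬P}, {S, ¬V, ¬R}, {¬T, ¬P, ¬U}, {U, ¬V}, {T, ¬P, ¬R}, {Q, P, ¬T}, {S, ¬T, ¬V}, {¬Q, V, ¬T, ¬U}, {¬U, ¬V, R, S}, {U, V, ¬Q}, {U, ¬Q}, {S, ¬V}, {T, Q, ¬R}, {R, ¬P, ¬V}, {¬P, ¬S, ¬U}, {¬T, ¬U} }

Suppose S = True.
(T) alone gives T = True.
(¬U) alone gives U = False.
(¬P) alone gives P = False.
(¬V) alone gives V = False.
(Q) alone gives Q = True.
Now (¬Q) is unsatisfied and unit — conflict.
So every satisfying assignment has S = False.

False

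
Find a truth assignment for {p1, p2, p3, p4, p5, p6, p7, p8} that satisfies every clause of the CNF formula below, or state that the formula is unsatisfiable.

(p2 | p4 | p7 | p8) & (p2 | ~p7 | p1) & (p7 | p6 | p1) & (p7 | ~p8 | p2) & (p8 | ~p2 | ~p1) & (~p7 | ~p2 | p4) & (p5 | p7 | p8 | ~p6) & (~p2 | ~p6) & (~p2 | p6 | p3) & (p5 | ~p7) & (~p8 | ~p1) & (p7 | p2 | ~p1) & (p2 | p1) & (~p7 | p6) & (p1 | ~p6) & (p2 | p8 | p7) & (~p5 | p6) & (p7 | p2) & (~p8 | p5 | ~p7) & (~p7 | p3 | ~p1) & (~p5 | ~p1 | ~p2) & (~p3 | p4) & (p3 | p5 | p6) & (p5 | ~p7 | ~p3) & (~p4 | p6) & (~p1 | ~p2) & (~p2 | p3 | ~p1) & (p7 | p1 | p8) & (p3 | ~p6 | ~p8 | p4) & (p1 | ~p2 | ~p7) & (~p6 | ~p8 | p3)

p1=1,  p2=0,  p3=1,  p4=1,  p5=1,  p6=1,  p7=1,  p8=0

Branch on p2: set p2 = 0.
The clause (p1) is unit, so p1 = 1.
The clause (~p8) is unit, so p8 = 0.
The clause (p7) is unit, so p7 = 1.
The clause (p5) is unit, so p5 = 1.
The clause (p6) is unit, so p6 = 1.
The clause (p3) is unit, so p3 = 1.
The clause (p4) is unit, so p4 = 1.
Every clause now holds.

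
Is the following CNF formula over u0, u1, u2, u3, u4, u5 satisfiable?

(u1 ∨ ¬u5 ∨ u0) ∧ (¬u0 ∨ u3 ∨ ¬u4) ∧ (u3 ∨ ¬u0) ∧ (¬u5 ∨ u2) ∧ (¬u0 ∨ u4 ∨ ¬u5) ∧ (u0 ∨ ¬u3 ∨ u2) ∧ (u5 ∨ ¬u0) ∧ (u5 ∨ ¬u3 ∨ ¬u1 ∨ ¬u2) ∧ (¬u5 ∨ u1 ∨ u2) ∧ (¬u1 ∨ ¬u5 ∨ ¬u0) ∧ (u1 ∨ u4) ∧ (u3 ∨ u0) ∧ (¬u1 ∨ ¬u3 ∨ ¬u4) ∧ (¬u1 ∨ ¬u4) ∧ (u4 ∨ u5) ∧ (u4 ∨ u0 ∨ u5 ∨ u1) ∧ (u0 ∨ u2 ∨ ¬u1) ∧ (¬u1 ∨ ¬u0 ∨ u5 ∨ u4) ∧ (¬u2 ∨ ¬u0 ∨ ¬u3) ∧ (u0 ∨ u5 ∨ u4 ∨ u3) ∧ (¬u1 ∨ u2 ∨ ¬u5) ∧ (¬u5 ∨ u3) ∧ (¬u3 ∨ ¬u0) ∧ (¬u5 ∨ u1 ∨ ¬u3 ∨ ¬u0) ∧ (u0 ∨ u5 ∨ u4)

Yes

Suppose u3 = True.
From the singleton clause (¬u0), u0 = False.
From the singleton clause (u2), u2 = True.
Suppose u1 = False.
From the singleton clause (¬u5), u5 = False.
From the singleton clause (u4), u4 = True.
Every clause now holds.
A satisfying assignment: u0=False,  u1=False,  u2=True,  u3=True,  u4=True,  u5=False.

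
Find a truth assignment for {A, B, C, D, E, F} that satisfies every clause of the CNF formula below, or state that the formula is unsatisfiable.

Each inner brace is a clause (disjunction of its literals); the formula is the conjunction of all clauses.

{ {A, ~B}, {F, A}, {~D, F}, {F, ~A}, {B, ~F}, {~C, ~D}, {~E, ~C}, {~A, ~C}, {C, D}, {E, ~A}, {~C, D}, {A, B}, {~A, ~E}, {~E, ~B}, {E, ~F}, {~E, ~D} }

UNSATISFIABLE

Suppose A = 1.
Unit clause (F) forces F = 1.
Unit clause (B) forces B = 1.
Unit clause (~C) forces C = 0.
Unit clause (D) forces D = 1.
Unit clause (E) forces E = 1.
But (~E) is also a unit clause — contradiction.
Backtrack on A: now try A = 0.
Unit clause (~B) forces B = 0.
But (B) is also a unit clause — contradiction.
Both values of A lead to a conflict.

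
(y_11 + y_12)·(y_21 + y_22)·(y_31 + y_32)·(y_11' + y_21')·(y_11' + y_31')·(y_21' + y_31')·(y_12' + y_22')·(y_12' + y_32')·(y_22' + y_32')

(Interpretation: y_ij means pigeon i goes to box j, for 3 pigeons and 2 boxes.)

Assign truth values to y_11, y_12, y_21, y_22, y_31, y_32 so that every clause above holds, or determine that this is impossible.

UNSATISFIABLE

Suppose y_11 = 1.
The clause (y_21') is unit, so y_21 = 0.
The clause (y_22) is unit, so y_22 = 1.
The clause (y_31') is unit, so y_31 = 0.
The clause (y_32) is unit, so y_32 = 1.
Now (y_32') is unsatisfied and unit — conflict.
That branch fails; take y_11 = 0 instead.
The clause (y_12) is unit, so y_12 = 1.
The clause (y_22') is unit, so y_22 = 0.
The clause (y_21) is unit, so y_21 = 1.
The clause (y_31') is unit, so y_31 = 0.
The clause (y_32) is unit, so y_32 = 1.
Now (y_32') is unsatisfied and unit — conflict.
Neither y_11 = 1 nor y_11 = 0 works.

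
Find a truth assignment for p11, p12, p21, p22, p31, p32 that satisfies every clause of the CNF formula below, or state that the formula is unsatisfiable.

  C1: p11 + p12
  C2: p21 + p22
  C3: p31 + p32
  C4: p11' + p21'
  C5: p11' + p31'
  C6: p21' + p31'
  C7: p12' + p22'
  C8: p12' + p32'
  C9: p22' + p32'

UNSATISFIABLE

Try p11 = 1.
(p21') alone gives p21 = 0.
(p22) alone gives p22 = 1.
(p31') alone gives p31 = 0.
(p32) alone gives p32 = 1.
But (p32') is also a unit clause — contradiction.
Backtrack on p11: now try p11 = 0.
(p12) alone gives p12 = 1.
(p22') alone gives p22 = 0.
(p21) alone gives p21 = 1.
(p31') alone gives p31 = 0.
(p32) alone gives p32 = 1.
But (p32') is also a unit clause — contradiction.
Neither p11 = 1 nor p11 = 0 works.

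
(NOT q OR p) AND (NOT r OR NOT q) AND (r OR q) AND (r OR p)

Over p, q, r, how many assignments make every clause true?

3

There are 2^3 = 8 truth assignments over (p, q, r).
Split on p. With p = true, the clauses containing p are satisfied and NOT p drops from the rest; 2 of the 2^2 = 4 assignments to the other variables satisfy what remains.
With p = false, by the same count on the reduced clause set, 1 assignment works.
Total: 2 + 1 = 3.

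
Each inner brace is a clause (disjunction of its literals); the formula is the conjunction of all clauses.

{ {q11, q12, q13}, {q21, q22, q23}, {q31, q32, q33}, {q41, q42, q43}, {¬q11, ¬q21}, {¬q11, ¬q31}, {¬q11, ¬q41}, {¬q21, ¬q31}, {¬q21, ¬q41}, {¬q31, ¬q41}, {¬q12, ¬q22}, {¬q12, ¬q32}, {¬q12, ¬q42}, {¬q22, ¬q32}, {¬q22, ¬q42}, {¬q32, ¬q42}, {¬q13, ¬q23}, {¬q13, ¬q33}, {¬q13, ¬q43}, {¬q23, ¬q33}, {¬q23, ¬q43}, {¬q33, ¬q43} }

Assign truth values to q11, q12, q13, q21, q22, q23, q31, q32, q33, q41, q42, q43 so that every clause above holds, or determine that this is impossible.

Branch on q11: set q11 = False.
Branch on q12: set q12 = True.
The clause (¬q22) is unit, so q22 = False.
The clause (¬q32) is unit, so q32 = False.
The clause (¬q42) is unit, so q42 = False.
Branch on q21: set q21 = True.
The clause (¬q31) is unit, so q31 = False.
The clause (q33) is unit, so q33 = True.
The clause (¬q41) is unit, so q41 = False.
The clause (q43) is unit, so q43 = True.
That conflicts with the unit clause (¬q43).
Backtrack on q21: now try q21 = False.
The clause (q23) is unit, so q23 = True.
The clause (¬q13) is unit, so q13 = False.
The clause (¬q33) is unit, so q33 = False.
The clause (q31) is unit, so q31 = True.
The clause (¬q41) is unit, so q41 = False.
The clause (q43) is unit, so q43 = True.
That conflicts with the unit clause (¬q43).
Neither q21 = True nor q21 = False works.
Backtrack on q12: now try q12 = False.
The clause (q13) is unit, so q13 = True.
The clause (¬q23) is unit, so q23 = False.
The clause (¬q33) is unit, so q33 = False.
The clause (¬q43) is unit, so q43 = False.
Branch on q21: set q21 = True.
The clause (¬q31) is unit, so q31 = False.
The clause (q32) is unit, so q32 = True.
The clause (¬q41) is unit, so q41 = False.
The clause (q42) is unit, so q42 = True.
That conflicts with the unit clause (¬q42).
Backtrack on q21: now try q21 = False.
The clause (q22) is unit, so q22 = True.
The clause (¬q32) is unit, so q32 = False.
The clause (q31) is unit, so q31 = True.
The clause (¬q41) is unit, so q41 = False.
The clause (q42) is unit, so q42 = True.
That conflicts with the unit clause (¬q42).
Neither q21 = True nor q21 = False works.
Neither q12 = True nor q12 = False works.
Backtrack on q11: now try q11 = True.
The clause (¬q21) is unit, so q21 = False.
The clause (¬q31) is unit, so q31 = False.
The clause (¬q41) is unit, so q41 = False.
Branch on q22: set q22 = True.
The clause (¬q12) is unit, so q12 = False.
The clause (¬q32) is unit, so q32 = False.
The clause (q33) is unit, so q33 = True.
The clause (¬q42) is unit, so q42 = False.
The clause (q43) is unit, so q43 = True.
That conflicts with the unit clause (¬q43).
Backtrack on q22: now try q22 = False.
The clause (q23) is unit, so q23 = True.
The clause (¬q13) is unit, so q13 = False.
The clause (¬q33) is unit, so q33 = False.
The clause (q32) is unit, so q32 = True.
The clause (¬q12) is unit, so q12 = False.
The clause (¬q42) is unit, so q42 = False.
The clause (q43) is unit, so q43 = True.
That conflicts with the unit clause (¬q43).
Neither q22 = True nor q22 = False works.
Neither q11 = True nor q11 = False works.

UNSATISFIABLE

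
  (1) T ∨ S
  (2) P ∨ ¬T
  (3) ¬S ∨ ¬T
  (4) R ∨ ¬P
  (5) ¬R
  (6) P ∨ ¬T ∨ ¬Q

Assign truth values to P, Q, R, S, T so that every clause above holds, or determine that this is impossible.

P: False,  Q: False,  R: False,  S: True,  T: False

From the singleton clause (¬R), R = False.
From the singleton clause (¬P), P = False.
From the singleton clause (¬T), T = False.
From the singleton clause (S), S = True.
No clause remains; Q is free.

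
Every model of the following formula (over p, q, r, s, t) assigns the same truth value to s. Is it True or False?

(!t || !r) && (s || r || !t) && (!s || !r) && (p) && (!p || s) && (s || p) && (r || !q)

Suppose s = false.
(p) alone gives p = true.
But (!p) is also a unit clause — contradiction.
So every satisfying assignment has s = True.

True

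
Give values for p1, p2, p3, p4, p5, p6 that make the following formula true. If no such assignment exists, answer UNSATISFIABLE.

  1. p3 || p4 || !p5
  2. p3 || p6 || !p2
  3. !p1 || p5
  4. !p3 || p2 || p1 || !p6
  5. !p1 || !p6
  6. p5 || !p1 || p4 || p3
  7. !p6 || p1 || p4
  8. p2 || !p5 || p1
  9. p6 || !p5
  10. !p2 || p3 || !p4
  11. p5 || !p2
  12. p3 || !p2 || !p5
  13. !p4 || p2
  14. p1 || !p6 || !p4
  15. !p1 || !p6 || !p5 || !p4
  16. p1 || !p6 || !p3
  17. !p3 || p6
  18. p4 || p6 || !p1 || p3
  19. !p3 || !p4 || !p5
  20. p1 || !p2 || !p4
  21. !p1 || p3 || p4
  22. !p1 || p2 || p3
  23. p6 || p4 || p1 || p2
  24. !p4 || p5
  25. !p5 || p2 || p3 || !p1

Case p1 = false:
Case p6 = false:
Unit clause (!p5) forces p5 = false.
Unit clause (!p2) forces p2 = false.
Unit clause (!p4) forces p4 = false.
But (p4) is also a unit clause — contradiction.
That branch fails; take p6 = true instead.
Unit clause (p4) forces p4 = true.
But (!p4) is also a unit clause — contradiction.
Neither p6 = true nor p6 = false works.
That branch fails; take p1 = true instead.
Unit clause (p5) forces p5 = true.
Unit clause (!p6) forces p6 = false.
But (p6) is also a unit clause — contradiction.
Neither p1 = true nor p1 = false works.

UNSATISFIABLE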